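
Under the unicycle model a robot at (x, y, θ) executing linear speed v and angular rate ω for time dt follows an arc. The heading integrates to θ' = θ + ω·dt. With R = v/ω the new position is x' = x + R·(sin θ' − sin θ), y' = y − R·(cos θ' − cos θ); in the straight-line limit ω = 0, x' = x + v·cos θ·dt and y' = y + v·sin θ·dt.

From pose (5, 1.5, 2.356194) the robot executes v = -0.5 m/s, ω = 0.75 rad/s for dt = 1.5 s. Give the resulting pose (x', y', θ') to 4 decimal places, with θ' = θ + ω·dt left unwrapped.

θ' = 2.3562 + 0.75·1.5 = 3.4812
R = v/ω = -0.5/0.75 = -0.6667
x' = 5 + -0.6667·(sin 3.4812 − sin 2.3562) = 5.6935
y' = 1.5 − -0.6667·(cos 3.4812 − cos 2.3562) = 1.3428

(5.6935, 1.3428, 3.4812)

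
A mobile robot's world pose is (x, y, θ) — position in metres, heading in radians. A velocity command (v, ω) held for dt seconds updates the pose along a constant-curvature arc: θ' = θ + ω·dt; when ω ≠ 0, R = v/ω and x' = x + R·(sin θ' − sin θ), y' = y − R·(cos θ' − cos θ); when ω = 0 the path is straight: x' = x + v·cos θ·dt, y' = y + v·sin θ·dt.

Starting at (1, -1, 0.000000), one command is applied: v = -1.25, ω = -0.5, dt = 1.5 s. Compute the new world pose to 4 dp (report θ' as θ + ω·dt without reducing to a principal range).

(-0.7041, -0.3292, -0.7500)

θ' = 0.0000 + -0.5·1.5 = -0.7500
R = v/ω = -1.25/-0.5 = 2.5000
x' = 1 + 2.5000·(sin -0.7500 − sin 0.0000) = -0.7041
y' = -1 − 2.5000·(cos -0.7500 − cos 0.0000) = -0.3292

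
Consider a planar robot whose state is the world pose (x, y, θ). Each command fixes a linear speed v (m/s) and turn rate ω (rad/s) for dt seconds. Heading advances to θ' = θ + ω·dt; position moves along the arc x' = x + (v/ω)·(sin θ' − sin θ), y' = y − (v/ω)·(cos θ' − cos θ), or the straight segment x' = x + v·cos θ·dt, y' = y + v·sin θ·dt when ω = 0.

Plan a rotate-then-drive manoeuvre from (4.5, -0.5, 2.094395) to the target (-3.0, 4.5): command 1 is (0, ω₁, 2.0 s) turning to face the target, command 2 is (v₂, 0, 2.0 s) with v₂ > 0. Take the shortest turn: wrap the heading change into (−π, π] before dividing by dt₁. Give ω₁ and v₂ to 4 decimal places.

ω₁ = 0.2296, v₂ = 4.5069

heading to target = atan2(4.5−-0.5, -3−4.5) = 2.5536
Δθ = wrap(2.5536 − 2.0944) = 0.4592; ω₁ = Δθ/dt₁ = 0.2296
distance = √((-3−4.5)² + (4.5−-0.5)²) = 9.0139; v₂ = distance/dt₂ = 4.5069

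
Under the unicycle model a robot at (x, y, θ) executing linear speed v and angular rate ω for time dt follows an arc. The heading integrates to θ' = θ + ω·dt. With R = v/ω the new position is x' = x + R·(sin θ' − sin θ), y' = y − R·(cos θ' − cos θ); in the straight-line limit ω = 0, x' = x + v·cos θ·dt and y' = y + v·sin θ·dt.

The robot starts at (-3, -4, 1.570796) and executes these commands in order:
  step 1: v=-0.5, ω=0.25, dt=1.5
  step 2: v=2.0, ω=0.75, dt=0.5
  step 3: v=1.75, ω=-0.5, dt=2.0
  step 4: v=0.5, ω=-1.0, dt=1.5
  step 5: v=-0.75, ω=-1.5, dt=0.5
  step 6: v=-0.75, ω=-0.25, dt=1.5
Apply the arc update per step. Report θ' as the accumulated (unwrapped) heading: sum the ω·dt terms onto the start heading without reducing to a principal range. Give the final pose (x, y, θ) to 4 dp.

(-4.4499, 0.9262, -1.3042)

step 1: θ'=1.9458 (R=-2.0000) → pose (-2.8610, -4.7325, 1.9458)
step 2: θ'=2.3208 (R=2.6667) → pose (-3.3912, -3.8916, 2.3208)
step 3: θ'=1.3208 (R=-3.5000) → pose (-4.2215, -0.6399, 1.3208)
step 4: θ'=-0.1792 (R=-0.5000) → pose (-3.6479, -0.2716, -0.1792)
step 5: θ'=-0.9292 (R=0.5000) → pose (-3.9593, -0.0789, -0.9292)
step 6: θ'=-1.3042 (R=3.0000) → pose (-4.4499, 0.9262, -1.3042)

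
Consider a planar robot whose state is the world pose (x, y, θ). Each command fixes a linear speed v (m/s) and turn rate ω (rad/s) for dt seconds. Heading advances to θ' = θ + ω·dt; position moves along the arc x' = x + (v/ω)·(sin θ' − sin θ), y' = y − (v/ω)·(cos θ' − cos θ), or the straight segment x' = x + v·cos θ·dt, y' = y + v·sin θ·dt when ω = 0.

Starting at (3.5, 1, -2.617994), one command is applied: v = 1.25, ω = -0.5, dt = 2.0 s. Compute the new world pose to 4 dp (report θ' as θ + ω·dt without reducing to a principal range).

θ' = -2.6180 + -0.5·2.0 = -3.6180
R = v/ω = 1.25/-0.5 = -2.5000
x' = 3.5 + -2.5000·(sin -3.6180 − sin -2.6180) = 1.1035
y' = 1 − -2.5000·(cos -3.6180 − cos -2.6180) = 0.9434

(1.1035, 0.9434, -3.6180)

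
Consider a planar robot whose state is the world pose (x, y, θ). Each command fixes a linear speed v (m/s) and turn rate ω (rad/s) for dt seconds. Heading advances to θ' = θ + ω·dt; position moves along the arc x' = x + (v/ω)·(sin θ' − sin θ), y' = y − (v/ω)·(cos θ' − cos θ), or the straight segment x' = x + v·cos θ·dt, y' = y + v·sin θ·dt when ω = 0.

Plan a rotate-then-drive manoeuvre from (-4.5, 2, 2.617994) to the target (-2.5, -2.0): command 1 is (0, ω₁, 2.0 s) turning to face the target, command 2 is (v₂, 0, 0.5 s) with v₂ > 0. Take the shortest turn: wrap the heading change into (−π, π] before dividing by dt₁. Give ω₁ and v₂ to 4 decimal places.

ω₁ = 1.2790, v₂ = 8.9443

heading to target = atan2(-2−2, -2.5−-4.5) = -1.1071
Δθ = wrap(-1.1071 − 2.6180) = 2.5580; ω₁ = Δθ/dt₁ = 1.2790
distance = √((-2.5−-4.5)² + (-2−2)²) = 4.4721; v₂ = distance/dt₂ = 8.9443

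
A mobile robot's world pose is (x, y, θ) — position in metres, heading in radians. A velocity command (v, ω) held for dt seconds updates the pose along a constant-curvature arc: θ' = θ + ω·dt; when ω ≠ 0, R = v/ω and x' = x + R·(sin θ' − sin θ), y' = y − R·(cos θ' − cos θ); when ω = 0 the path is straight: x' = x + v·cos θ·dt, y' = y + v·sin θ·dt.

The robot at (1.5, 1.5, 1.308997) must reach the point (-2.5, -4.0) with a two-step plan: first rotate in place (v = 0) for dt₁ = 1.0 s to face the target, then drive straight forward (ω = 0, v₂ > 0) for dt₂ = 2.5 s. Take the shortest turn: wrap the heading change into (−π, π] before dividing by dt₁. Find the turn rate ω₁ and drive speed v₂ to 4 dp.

heading to target = atan2(-4−1.5, -2.5−1.5) = -2.1996
Δθ = wrap(-2.1996 − 1.3090) = 2.7746; ω₁ = Δθ/dt₁ = 2.7746
distance = √((-2.5−1.5)² + (-4−1.5)²) = 6.8007; v₂ = distance/dt₂ = 2.7203

ω₁ = 2.7746, v₂ = 2.7203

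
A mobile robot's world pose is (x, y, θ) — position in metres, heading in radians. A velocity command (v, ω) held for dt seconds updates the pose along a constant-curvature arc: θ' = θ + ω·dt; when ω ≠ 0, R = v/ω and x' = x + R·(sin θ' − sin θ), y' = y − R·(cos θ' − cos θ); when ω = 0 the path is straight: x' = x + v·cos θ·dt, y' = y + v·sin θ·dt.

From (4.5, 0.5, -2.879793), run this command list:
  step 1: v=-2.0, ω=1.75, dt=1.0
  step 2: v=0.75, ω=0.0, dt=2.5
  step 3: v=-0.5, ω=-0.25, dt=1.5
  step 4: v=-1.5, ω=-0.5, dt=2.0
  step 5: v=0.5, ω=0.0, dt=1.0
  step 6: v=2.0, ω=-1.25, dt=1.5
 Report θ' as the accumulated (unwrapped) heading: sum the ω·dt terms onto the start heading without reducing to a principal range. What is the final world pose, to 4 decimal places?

step 1: θ'=-1.1298 (R=-1.1429) → pose (5.2377, 2.0917, -1.1298)
step 2: θ'=-1.1298 (straight) → pose (6.0381, 0.3961, -1.1298)
step 3: θ'=-1.5048 (R=2.0000) → pose (5.8511, 1.1179, -1.5048)
step 4: θ'=-2.5048 (R=3.0000) → pose (7.0607, 3.7278, -2.5048)
step 5: θ'=-2.5048 (straight) → pose (6.6587, 3.4305, -2.5048)
step 6: θ'=-4.3798 (R=-1.6000) → pose (4.1949, 4.1945, -4.3798)

(4.1949, 4.1945, -4.3798)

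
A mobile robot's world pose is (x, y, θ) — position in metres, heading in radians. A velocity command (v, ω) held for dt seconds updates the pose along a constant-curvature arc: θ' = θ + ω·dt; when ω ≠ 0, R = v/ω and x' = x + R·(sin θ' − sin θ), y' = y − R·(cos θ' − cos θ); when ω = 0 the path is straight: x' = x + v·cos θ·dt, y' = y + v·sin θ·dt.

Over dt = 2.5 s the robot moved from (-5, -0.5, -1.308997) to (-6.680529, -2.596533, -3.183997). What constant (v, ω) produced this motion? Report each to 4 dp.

v = 1.2500, ω = -0.7500

Δθ = -3.183997 − -1.308997 = -1.875000
ω = Δθ/dt = -1.875000/2.5 = -0.7500
R = −Δy/(cos θ' − cos θ) = -1.6667
v = R·ω = -1.6667·-0.7500 = 1.2500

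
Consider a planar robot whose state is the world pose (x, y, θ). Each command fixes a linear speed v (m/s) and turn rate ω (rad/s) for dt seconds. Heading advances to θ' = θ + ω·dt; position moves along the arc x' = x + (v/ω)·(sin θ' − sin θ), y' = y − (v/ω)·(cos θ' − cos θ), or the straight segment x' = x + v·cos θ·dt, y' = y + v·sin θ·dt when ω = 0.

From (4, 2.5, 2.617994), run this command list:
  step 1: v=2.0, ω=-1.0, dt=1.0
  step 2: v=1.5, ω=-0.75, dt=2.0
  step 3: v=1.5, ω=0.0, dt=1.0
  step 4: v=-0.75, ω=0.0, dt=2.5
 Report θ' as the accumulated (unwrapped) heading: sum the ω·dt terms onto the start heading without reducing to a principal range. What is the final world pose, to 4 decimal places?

step 1: θ'=1.6180 (R=-2.0000) → pose (3.0022, 4.1377, 1.6180)
step 2: θ'=0.1180 (R=-2.0000) → pose (4.7646, 6.2181, 0.1180)
step 3: θ'=0.1180 (straight) → pose (6.2541, 6.3947, 0.1180)
step 4: θ'=0.1180 (straight) → pose (4.3922, 6.1740, 0.1180)

(4.3922, 6.1740, 0.1180)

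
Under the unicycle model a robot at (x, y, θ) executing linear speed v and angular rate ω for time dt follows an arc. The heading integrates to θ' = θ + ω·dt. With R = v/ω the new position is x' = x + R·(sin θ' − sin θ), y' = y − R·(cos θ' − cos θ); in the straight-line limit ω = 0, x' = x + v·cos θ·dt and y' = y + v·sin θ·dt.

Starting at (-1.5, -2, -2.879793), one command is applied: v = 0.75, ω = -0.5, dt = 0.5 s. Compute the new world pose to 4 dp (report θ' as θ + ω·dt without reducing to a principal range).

θ' = -2.8798 + -0.5·0.5 = -3.1298
R = v/ω = 0.75/-0.5 = -1.5000
x' = -1.5 + -1.5000·(sin -3.1298 − sin -2.8798) = -1.8705
y' = -2 − -1.5000·(cos -3.1298 − cos -2.8798) = -2.0510

(-1.8705, -2.0510, -3.1298)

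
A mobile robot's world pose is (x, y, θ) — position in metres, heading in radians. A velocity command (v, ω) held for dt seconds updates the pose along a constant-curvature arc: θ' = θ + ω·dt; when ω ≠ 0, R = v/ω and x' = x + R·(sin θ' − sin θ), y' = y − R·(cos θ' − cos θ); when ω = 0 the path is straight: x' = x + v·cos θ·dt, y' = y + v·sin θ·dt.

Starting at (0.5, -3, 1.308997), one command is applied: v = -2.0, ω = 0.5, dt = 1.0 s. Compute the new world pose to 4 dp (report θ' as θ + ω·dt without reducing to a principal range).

(0.4766, -4.9791, 1.8090)

θ' = 1.3090 + 0.5·1.0 = 1.8090
R = v/ω = -2.0/0.5 = -4.0000
x' = 0.5 + -4.0000·(sin 1.8090 − sin 1.3090) = 0.4766
y' = -3 − -4.0000·(cos 1.8090 − cos 1.3090) = -4.9791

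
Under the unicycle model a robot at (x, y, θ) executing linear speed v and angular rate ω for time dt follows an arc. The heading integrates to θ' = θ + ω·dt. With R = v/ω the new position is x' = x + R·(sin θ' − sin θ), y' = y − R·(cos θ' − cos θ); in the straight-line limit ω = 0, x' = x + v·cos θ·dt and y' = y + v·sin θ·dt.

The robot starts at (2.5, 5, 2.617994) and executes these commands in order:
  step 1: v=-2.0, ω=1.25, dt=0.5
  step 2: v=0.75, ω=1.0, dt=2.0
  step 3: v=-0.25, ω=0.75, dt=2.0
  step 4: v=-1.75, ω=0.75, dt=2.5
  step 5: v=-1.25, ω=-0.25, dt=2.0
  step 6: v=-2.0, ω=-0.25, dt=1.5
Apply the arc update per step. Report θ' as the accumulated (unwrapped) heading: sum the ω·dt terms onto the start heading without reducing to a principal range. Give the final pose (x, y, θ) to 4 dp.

(3.2506, -5.0351, 7.7430)

step 1: θ'=3.2430 (R=-1.6000) → pose (3.4620, 4.7939, 3.2430)
step 2: θ'=5.2430 (R=0.7500) → pose (2.8910, 3.6682, 5.2430)
step 3: θ'=6.7430 (R=-0.3333) → pose (2.4556, 3.7982, 6.7430)
step 4: θ'=8.6180 (R=-2.3333) → pose (1.8062, 0.0930, 8.6180)
step 5: θ'=8.1180 (R=5.0000) → pose (3.0227, -2.0614, 8.1180)
step 6: θ'=7.7430 (R=8.0000) → pose (3.2506, -5.0351, 7.7430)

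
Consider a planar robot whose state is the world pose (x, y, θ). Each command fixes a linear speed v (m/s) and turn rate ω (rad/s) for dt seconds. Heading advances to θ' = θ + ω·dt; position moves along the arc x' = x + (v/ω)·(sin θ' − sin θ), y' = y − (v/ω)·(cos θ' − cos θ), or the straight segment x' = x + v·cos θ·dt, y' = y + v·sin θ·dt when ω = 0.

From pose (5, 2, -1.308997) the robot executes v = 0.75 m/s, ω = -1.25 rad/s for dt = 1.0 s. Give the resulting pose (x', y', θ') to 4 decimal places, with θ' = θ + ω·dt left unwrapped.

θ' = -1.3090 + -1.25·1.0 = -2.5590
R = v/ω = 0.75/-1.25 = -0.6000
x' = 5 + -0.6000·(sin -2.5590 − sin -1.3090) = 4.7506
y' = 2 − -0.6000·(cos -2.5590 − cos -1.3090) = 1.3437

(4.7506, 1.3437, -2.5590)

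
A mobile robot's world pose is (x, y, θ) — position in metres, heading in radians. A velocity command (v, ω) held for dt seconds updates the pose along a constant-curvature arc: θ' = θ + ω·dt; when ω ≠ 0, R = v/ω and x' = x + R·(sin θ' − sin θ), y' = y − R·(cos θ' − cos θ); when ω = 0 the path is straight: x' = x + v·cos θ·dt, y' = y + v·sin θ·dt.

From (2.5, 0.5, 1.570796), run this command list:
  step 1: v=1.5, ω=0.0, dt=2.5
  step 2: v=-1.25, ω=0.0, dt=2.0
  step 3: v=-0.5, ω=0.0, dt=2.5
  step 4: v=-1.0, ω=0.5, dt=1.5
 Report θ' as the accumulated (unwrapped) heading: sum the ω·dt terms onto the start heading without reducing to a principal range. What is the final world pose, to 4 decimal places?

(3.0366, -0.8633, 2.3208)

step 1: θ'=1.5708 (straight) → pose (2.5000, 4.2500, 1.5708)
step 2: θ'=1.5708 (straight) → pose (2.5000, 1.7500, 1.5708)
step 3: θ'=1.5708 (straight) → pose (2.5000, 0.5000, 1.5708)
step 4: θ'=2.3208 (R=-2.0000) → pose (3.0366, -0.8633, 2.3208)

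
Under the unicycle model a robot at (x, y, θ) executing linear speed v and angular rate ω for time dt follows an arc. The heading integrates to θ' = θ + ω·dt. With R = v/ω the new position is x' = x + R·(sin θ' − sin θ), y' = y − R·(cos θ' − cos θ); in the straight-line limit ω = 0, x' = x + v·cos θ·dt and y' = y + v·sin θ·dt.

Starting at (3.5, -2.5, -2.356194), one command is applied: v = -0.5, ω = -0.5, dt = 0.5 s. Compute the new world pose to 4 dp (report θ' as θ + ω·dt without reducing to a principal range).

(3.6969, -2.3470, -2.6062)

θ' = -2.3562 + -0.5·0.5 = -2.6062
R = v/ω = -0.5/-0.5 = 1.0000
x' = 3.5 + 1.0000·(sin -2.6062 − sin -2.3562) = 3.6969
y' = -2.5 − 1.0000·(cos -2.6062 − cos -2.3562) = -2.3470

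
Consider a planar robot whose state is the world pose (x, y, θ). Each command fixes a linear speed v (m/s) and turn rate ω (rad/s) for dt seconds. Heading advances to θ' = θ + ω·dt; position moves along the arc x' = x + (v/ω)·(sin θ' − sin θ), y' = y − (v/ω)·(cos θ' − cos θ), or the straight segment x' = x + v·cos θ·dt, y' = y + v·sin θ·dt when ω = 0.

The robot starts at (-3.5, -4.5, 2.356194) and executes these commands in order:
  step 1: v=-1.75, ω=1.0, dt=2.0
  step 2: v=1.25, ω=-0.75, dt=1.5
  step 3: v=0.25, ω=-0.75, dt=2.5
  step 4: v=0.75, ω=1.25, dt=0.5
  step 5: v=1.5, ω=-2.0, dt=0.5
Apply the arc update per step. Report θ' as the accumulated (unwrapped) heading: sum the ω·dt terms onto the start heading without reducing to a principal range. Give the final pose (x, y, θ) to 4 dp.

(-2.3625, -3.4652, 0.9812)

step 1: θ'=4.3562 (R=-1.7500) → pose (-0.6224, -3.8728, 4.3562)
step 2: θ'=3.2312 (R=-1.6667) → pose (-2.0353, -4.9516, 3.2312)
step 3: θ'=1.3562 (R=-0.3333) → pose (-2.3908, -4.5486, 1.3562)
step 4: θ'=1.9812 (R=0.6000) → pose (-2.4269, -4.1815, 1.9812)
step 5: θ'=0.9812 (R=-0.7500) → pose (-2.3625, -3.4652, 0.9812)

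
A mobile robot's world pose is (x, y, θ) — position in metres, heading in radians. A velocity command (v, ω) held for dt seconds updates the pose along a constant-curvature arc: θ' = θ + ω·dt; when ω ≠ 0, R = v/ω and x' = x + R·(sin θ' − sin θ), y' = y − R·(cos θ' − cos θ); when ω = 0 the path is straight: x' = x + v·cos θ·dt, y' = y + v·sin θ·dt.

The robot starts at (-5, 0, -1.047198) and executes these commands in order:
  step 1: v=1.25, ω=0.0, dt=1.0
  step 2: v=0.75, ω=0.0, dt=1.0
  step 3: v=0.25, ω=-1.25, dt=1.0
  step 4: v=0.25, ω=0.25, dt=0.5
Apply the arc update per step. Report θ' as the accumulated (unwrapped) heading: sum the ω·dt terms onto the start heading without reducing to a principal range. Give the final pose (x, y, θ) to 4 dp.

step 1: θ'=-1.0472 (straight) → pose (-4.3750, -1.0825, -1.0472)
step 2: θ'=-1.0472 (straight) → pose (-4.0000, -1.7321, -1.0472)
step 3: θ'=-2.2972 (R=-0.2000) → pose (-4.0237, -1.9649, -2.2972)
step 4: θ'=-2.1722 (R=1.0000) → pose (-4.1007, -2.0633, -2.1722)

(-4.1007, -2.0633, -2.1722)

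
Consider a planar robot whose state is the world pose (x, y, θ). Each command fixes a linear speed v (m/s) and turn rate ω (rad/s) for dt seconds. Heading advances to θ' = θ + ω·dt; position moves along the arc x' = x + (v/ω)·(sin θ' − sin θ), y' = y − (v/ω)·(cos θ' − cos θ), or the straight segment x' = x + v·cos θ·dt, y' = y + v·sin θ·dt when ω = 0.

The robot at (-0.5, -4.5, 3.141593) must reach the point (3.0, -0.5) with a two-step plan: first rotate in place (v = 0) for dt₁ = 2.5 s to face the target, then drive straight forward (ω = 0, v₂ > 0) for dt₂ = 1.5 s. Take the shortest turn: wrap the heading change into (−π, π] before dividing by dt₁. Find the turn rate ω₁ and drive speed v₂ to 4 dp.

ω₁ = -0.9159, v₂ = 3.5434

heading to target = atan2(-0.5−-4.5, 3−-0.5) = 0.8520
Δθ = wrap(0.8520 − 3.1416) = -2.2896; ω₁ = Δθ/dt₁ = -0.9159
distance = √((3−-0.5)² + (-0.5−-4.5)²) = 5.3151; v₂ = distance/dt₂ = 3.5434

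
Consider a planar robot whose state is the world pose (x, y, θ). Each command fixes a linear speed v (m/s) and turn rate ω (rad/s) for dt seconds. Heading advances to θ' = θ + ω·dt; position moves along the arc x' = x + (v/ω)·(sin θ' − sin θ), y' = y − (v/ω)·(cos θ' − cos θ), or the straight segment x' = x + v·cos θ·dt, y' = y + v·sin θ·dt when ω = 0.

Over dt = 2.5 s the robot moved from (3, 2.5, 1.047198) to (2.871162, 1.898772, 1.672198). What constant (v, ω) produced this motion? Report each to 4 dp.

Δθ = 1.672198 − 1.047198 = 0.625000
ω = Δθ/dt = 0.625000/2.5 = 0.2500
R = −Δy/(cos θ' − cos θ) = -1.0000
v = R·ω = -1.0000·0.2500 = -0.2500

v = -0.2500, ω = 0.2500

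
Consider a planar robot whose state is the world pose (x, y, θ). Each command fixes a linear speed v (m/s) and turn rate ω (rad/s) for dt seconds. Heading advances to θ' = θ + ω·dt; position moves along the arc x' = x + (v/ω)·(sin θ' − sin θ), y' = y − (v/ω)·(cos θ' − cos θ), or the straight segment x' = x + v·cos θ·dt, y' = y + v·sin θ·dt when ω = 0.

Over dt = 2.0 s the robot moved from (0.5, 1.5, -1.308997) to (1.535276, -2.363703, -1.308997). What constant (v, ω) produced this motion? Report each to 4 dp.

v = 2.0000, ω = 0.0000

Δθ = -1.308997 − -1.308997 = 0.000000
ω = Δθ/dt = 0.000000/2.0 = 0.0000
ω = 0 → v = (Δx·cos θ + Δy·sin θ)/dt = 2.0000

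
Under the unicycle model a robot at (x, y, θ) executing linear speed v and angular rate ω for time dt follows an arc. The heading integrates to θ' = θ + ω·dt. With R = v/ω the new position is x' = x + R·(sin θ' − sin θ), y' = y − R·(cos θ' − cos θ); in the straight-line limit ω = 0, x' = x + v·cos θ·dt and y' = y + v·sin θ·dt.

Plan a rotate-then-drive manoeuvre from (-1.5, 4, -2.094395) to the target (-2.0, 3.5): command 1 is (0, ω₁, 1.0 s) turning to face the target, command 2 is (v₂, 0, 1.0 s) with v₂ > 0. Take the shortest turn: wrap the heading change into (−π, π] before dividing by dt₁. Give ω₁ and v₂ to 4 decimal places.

heading to target = atan2(3.5−4, -2−-1.5) = -2.3562
Δθ = wrap(-2.3562 − -2.0944) = -0.2618; ω₁ = Δθ/dt₁ = -0.2618
distance = √((-2−-1.5)² + (3.5−4)²) = 0.7071; v₂ = distance/dt₂ = 0.7071

ω₁ = -0.2618, v₂ = 0.7071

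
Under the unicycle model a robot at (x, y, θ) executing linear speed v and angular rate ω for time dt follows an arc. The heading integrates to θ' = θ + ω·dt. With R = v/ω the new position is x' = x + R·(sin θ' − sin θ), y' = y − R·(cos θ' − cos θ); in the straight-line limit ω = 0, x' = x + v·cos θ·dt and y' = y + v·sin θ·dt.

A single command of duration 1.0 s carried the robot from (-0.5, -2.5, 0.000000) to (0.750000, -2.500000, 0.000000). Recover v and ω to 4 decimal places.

Δθ = 0.000000 − 0.000000 = 0.000000
ω = Δθ/dt = 0.000000/1.0 = 0.0000
ω = 0 → v = (Δx·cos θ + Δy·sin θ)/dt = 1.2500

v = 1.2500, ω = 0.0000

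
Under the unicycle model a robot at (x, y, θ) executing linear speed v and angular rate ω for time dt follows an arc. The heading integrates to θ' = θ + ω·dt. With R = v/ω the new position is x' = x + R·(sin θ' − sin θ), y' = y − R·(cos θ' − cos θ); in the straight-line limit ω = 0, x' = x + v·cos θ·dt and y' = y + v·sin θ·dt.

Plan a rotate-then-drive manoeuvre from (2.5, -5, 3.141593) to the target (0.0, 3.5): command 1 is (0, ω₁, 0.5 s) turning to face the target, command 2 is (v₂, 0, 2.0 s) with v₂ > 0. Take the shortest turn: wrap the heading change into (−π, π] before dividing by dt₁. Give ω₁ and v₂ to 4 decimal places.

heading to target = atan2(3.5−-5, 0−2.5) = 1.8568
Δθ = wrap(1.8568 − 3.1416) = -1.2847; ω₁ = Δθ/dt₁ = -2.5695
distance = √((0−2.5)² + (3.5−-5)²) = 8.8600; v₂ = distance/dt₂ = 4.4300

ω₁ = -2.5695, v₂ = 4.4300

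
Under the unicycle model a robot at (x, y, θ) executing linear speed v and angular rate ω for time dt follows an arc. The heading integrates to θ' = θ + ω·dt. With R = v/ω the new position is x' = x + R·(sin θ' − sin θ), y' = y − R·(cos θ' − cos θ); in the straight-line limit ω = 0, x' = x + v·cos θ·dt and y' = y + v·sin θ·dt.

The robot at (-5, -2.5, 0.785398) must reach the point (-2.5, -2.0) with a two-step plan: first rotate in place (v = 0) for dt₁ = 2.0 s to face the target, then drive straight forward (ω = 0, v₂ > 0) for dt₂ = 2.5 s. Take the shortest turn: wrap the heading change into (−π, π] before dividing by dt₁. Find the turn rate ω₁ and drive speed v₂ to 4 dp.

ω₁ = -0.2940, v₂ = 1.0198

heading to target = atan2(-2−-2.5, -2.5−-5) = 0.1974
Δθ = wrap(0.1974 − 0.7854) = -0.5880; ω₁ = Δθ/dt₁ = -0.2940
distance = √((-2.5−-5)² + (-2−-2.5)²) = 2.5495; v₂ = distance/dt₂ = 1.0198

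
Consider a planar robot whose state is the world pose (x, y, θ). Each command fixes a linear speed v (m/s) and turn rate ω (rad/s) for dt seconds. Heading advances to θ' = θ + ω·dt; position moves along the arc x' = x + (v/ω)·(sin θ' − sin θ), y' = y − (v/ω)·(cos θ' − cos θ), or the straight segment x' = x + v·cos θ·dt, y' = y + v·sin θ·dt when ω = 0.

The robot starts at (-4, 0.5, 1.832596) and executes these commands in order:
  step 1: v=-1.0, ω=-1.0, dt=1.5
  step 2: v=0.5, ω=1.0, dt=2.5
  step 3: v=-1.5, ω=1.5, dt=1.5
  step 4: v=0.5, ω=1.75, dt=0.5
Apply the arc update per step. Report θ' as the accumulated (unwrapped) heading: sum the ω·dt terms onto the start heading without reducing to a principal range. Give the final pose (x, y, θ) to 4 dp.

(-3.2393, 1.3920, 5.9576)

step 1: θ'=0.3326 (R=1.0000) → pose (-4.6394, -0.7040, 0.3326)
step 2: θ'=2.8326 (R=0.5000) → pose (-4.6506, 0.2449, 2.8326)
step 3: θ'=5.0826 (R=-1.0000) → pose (-3.4143, 1.5593, 5.0826)
step 4: θ'=5.9576 (R=0.2857) → pose (-3.2393, 1.3920, 5.9576)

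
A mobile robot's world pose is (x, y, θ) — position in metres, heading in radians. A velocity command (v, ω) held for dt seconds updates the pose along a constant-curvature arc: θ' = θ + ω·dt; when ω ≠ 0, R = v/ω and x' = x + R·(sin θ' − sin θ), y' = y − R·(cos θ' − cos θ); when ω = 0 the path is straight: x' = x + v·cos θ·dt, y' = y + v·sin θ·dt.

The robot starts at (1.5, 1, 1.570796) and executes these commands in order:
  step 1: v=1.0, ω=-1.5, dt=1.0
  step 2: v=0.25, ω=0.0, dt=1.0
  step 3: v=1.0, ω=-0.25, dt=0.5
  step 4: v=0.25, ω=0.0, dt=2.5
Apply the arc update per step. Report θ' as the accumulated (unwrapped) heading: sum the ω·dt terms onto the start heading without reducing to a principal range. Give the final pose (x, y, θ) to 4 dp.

(3.4926, 1.6530, -0.0542)

step 1: θ'=0.0708 (R=-0.6667) → pose (2.1195, 1.6650, 0.0708)
step 2: θ'=0.0708 (straight) → pose (2.3689, 1.6827, 0.0708)
step 3: θ'=-0.0542 (R=-4.0000) → pose (2.8685, 1.6868, -0.0542)
step 4: θ'=-0.0542 (straight) → pose (3.4926, 1.6530, -0.0542)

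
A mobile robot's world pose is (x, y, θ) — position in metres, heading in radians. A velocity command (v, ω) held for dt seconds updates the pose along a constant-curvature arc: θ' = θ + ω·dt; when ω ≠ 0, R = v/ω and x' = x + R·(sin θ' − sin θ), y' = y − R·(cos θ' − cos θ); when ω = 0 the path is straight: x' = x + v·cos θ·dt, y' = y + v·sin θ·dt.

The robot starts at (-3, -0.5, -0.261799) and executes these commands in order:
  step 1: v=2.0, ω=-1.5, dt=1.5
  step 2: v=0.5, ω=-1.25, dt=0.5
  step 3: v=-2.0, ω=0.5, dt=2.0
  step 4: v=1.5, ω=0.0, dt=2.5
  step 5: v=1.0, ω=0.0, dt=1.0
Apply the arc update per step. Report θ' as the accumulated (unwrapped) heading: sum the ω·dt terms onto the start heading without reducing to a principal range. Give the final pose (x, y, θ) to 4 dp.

(-1.9837, -5.0965, -2.1368)

step 1: θ'=-2.5118 (R=-1.3333) → pose (-2.5598, -2.8654, -2.5118)
step 2: θ'=-3.1368 (R=-0.4000) → pose (-2.7935, -2.9422, -3.1368)
step 3: θ'=-2.1368 (R=-4.0000) → pose (0.5636, -1.0873, -2.1368)
step 4: θ'=-2.1368 (straight) → pose (-1.4474, -4.2525, -2.1368)
step 5: θ'=-2.1368 (straight) → pose (-1.9837, -5.0965, -2.1368)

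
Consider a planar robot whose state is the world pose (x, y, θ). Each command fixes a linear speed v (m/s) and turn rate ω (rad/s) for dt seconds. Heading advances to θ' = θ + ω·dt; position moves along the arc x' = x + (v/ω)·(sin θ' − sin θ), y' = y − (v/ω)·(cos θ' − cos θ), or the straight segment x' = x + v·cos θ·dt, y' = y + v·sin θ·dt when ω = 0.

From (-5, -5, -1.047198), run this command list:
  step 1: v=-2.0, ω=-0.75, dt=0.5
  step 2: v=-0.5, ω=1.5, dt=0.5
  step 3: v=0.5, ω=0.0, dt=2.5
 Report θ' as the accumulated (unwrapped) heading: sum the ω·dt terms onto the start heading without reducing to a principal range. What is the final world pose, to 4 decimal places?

(-4.4719, -4.6284, -0.6722)

step 1: θ'=-1.4222 (R=2.6667) → pose (-5.3279, -4.0615, -1.4222)
step 2: θ'=-0.6722 (R=-0.3333) → pose (-5.4500, -3.8500, -0.6722)
step 3: θ'=-0.6722 (straight) → pose (-4.4719, -4.6284, -0.6722)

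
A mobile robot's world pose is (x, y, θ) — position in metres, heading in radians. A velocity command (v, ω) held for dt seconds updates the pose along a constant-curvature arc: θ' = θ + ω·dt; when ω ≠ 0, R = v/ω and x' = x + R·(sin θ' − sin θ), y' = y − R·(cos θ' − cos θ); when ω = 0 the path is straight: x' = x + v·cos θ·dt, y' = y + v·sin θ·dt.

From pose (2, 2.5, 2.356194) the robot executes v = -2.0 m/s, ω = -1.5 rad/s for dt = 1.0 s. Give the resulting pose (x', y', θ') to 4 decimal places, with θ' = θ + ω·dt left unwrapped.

θ' = 2.3562 + -1.5·1.0 = 0.8562
R = v/ω = -2.0/-1.5 = 1.3333
x' = 2 + 1.3333·(sin 0.8562 − sin 2.3562) = 2.0643
y' = 2.5 − 1.3333·(cos 0.8562 − cos 2.3562) = 0.6834

(2.0643, 0.6834, 0.8562)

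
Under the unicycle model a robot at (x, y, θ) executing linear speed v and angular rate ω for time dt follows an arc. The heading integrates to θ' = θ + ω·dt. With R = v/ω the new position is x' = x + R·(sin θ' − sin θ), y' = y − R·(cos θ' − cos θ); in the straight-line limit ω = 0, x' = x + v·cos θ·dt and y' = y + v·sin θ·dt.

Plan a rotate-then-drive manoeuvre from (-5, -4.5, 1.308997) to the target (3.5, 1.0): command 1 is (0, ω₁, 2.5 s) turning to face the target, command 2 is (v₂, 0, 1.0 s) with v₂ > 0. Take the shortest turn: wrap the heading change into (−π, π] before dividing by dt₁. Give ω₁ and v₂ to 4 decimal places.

ω₁ = -0.2939, v₂ = 10.1242

heading to target = atan2(1−-4.5, 3.5−-5) = 0.5743
Δθ = wrap(0.5743 − 1.3090) = -0.7347; ω₁ = Δθ/dt₁ = -0.2939
distance = √((3.5−-5)² + (1−-4.5)²) = 10.1242; v₂ = distance/dt₂ = 10.1242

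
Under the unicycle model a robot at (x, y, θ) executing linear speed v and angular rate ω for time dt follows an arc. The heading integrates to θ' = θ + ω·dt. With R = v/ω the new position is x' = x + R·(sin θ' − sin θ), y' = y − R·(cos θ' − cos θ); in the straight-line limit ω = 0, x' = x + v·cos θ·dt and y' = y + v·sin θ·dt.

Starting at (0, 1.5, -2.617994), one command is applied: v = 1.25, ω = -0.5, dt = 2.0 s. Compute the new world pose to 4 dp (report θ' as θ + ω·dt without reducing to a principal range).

θ' = -2.6180 + -0.5·2.0 = -3.6180
R = v/ω = 1.25/-0.5 = -2.5000
x' = 0 + -2.5000·(sin -3.6180 − sin -2.6180) = -2.3965
y' = 1.5 − -2.5000·(cos -3.6180 − cos -2.6180) = 1.4434

(-2.3965, 1.4434, -3.6180)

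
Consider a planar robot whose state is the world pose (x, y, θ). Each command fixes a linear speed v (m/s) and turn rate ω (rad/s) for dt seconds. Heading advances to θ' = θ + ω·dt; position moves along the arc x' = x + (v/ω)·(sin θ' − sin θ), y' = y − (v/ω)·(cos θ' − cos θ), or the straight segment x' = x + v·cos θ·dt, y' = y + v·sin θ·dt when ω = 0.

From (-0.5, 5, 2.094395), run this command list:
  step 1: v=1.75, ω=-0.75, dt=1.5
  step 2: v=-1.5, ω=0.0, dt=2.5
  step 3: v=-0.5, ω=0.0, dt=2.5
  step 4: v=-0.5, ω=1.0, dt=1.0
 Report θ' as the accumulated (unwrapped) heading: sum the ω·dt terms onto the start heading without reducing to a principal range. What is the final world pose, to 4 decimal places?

step 1: θ'=0.9694 (R=-2.3333) → pose (-0.4032, 7.4869, 0.9694)
step 2: θ'=0.9694 (straight) → pose (-2.5250, 4.3948, 0.9694)
step 3: θ'=0.9694 (straight) → pose (-3.2322, 3.3641, 0.9694)
step 4: θ'=1.9694 (R=-0.5000) → pose (-3.2807, 2.8872, 1.9694)

(-3.2807, 2.8872, 1.9694)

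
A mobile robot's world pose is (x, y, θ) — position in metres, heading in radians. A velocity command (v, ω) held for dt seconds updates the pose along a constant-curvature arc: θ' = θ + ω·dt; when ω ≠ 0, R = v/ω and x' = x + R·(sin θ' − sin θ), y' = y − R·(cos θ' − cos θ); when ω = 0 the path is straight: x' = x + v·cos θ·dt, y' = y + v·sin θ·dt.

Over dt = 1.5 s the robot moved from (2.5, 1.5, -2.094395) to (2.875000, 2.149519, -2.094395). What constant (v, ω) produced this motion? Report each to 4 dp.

Δθ = -2.094395 − -2.094395 = 0.000000
ω = Δθ/dt = 0.000000/1.5 = 0.0000
ω = 0 → v = (Δx·cos θ + Δy·sin θ)/dt = -0.5000

v = -0.5000, ω = 0.0000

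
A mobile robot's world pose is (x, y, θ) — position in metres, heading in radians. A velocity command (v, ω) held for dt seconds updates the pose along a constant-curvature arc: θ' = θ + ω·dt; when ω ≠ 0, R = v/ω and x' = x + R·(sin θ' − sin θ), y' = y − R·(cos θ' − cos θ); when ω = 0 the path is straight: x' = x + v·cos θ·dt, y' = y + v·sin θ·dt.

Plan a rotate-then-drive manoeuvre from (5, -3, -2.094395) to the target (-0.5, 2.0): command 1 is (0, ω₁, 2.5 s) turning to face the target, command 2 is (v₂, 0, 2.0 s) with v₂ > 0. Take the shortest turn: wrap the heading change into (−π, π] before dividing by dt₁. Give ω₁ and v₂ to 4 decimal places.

ω₁ = -0.7140, v₂ = 3.7165

heading to target = atan2(2−-3, -0.5−5) = 2.4038
Δθ = wrap(2.4038 − -2.0944) = -1.7850; ω₁ = Δθ/dt₁ = -0.7140
distance = √((-0.5−5)² + (2−-3)²) = 7.4330; v₂ = distance/dt₂ = 3.7165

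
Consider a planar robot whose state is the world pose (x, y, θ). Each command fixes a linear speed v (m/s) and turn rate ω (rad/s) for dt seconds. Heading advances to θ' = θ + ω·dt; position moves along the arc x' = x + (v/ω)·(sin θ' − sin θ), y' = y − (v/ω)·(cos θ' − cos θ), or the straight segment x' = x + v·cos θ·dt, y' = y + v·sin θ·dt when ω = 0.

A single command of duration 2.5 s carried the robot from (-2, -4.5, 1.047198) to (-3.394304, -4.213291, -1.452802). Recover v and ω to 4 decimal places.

Δθ = -1.452802 − 1.047198 = -2.500000
ω = Δθ/dt = -2.500000/2.5 = -1.0000
R = Δx/(sin θ' − sin θ) = 0.7500
v = R·ω = 0.7500·-1.0000 = -0.7500

v = -0.7500, ω = -1.0000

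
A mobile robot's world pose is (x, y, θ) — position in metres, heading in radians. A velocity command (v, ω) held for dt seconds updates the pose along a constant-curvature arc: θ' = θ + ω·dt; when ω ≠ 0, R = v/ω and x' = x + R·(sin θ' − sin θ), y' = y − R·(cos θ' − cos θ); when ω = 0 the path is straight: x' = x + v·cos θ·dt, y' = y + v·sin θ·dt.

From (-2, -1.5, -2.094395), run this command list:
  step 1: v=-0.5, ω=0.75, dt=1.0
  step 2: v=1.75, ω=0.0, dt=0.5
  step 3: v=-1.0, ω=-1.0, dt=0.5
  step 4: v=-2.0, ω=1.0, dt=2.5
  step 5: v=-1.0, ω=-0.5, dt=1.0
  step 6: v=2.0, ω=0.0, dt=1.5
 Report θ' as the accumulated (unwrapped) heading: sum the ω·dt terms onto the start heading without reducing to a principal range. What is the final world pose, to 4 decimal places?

step 1: θ'=-1.3444 (R=-0.6667) → pose (-1.9277, -1.0170, -1.3444)
step 2: θ'=-1.3444 (straight) → pose (-1.7313, -1.8697, -1.3444)
step 3: θ'=-1.8444 (R=1.0000) → pose (-1.7196, -1.3750, -1.8444)
step 4: θ'=0.6556 (R=-2.0000) → pose (-4.8645, 0.7507, 0.6556)
step 5: θ'=0.1556 (R=2.0000) → pose (-5.7738, 0.3603, 0.1556)
step 6: θ'=0.1556 (straight) → pose (-2.8101, 0.8252, 0.1556)

(-2.8101, 0.8252, 0.1556)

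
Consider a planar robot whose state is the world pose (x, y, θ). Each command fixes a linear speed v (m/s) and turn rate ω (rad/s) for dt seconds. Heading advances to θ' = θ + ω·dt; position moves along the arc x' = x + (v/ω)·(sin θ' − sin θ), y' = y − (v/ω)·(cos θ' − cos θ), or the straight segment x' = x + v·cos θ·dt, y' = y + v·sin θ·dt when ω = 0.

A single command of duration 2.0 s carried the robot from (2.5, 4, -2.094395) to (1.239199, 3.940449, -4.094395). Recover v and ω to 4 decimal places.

Δθ = -4.094395 − -2.094395 = -2.000000
ω = Δθ/dt = -2.000000/2.0 = -1.0000
R = Δx/(sin θ' − sin θ) = -0.7500
v = R·ω = -0.7500·-1.0000 = 0.7500

v = 0.7500, ω = -1.0000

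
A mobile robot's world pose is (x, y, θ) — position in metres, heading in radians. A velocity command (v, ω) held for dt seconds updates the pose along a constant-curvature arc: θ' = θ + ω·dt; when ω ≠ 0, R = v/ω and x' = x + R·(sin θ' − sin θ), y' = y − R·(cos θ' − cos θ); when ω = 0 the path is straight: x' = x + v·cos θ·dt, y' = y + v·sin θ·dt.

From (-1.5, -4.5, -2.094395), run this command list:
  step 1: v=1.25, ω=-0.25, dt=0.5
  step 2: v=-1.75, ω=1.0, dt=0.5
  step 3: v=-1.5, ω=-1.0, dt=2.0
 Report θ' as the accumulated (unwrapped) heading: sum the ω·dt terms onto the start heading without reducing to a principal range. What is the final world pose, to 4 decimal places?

step 1: θ'=-2.2194 (R=-5.0000) → pose (-1.8455, -5.0204, -2.2194)
step 2: θ'=-1.7194 (R=-1.7500) → pose (-1.5094, -4.2223, -1.7194)
step 3: θ'=-3.7194 (R=1.5000) → pose (0.7934, -3.1879, -3.7194)

(0.7934, -3.1879, -3.7194)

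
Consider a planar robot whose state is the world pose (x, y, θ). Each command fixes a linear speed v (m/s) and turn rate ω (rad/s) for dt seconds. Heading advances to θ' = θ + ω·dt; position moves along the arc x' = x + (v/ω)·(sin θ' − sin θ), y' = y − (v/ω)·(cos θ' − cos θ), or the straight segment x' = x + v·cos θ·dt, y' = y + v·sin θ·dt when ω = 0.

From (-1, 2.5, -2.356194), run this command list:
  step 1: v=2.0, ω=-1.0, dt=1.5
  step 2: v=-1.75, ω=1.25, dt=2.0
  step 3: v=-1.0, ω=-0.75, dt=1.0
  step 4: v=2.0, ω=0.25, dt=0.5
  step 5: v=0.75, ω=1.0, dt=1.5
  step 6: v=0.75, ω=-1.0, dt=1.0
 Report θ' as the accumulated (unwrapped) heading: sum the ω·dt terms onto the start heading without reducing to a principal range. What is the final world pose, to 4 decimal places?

(-0.9982, 2.2719, -1.4812)

step 1: θ'=-3.8562 (R=-2.0000) → pose (-3.7248, 2.4035, -3.8562)
step 2: θ'=-1.3562 (R=-1.4000) → pose (-1.4395, 3.7591, -1.3562)
step 3: θ'=-2.1062 (R=1.3333) → pose (-1.2835, 4.7233, -2.1062)
step 4: θ'=-1.9812 (R=8.0000) → pose (-1.7387, 3.8337, -1.9812)
step 5: θ'=-0.4812 (R=0.7500) → pose (-1.3981, 2.8696, -0.4812)
step 6: θ'=-1.4812 (R=-0.7500) → pose (-0.9982, 2.2719, -1.4812)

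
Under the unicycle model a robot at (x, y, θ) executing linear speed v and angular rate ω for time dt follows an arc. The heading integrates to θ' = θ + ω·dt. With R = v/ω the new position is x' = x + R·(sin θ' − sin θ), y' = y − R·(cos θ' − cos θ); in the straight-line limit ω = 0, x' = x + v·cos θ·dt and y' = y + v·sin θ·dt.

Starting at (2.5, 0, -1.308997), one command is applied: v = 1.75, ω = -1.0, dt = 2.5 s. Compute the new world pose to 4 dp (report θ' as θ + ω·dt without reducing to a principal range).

(-0.2735, -1.8274, -3.8090)

θ' = -1.3090 + -1.0·2.5 = -3.8090
R = v/ω = 1.75/-1.0 = -1.7500
x' = 2.5 + -1.7500·(sin -3.8090 − sin -1.3090) = -0.2735
y' = 0 − -1.7500·(cos -3.8090 − cos -1.3090) = -1.8274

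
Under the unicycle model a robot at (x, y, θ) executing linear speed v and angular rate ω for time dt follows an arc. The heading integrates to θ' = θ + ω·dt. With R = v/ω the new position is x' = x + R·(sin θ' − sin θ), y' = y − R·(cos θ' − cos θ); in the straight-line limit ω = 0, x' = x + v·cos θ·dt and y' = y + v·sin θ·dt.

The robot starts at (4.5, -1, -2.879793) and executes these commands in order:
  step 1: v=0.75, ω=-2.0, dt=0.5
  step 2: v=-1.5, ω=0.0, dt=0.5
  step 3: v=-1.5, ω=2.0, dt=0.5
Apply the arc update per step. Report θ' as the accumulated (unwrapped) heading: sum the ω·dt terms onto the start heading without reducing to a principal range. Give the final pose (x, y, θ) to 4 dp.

step 1: θ'=-3.8798 (R=-0.3750) → pose (4.1506, -0.9152, -3.8798)
step 2: θ'=-3.8798 (straight) → pose (4.7053, -1.4199, -3.8798)
step 3: θ'=-2.8798 (R=-0.7500) → pose (5.4042, -1.5896, -2.8798)

(5.4042, -1.5896, -2.8798)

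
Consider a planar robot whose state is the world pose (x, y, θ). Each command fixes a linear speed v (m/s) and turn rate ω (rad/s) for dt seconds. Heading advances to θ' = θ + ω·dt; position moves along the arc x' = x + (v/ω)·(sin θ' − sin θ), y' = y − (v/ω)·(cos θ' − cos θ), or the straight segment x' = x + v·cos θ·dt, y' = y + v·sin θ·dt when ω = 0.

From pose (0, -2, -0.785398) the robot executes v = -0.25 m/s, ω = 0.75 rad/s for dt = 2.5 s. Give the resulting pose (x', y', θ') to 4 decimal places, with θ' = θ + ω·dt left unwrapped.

(-0.5312, -2.0814, 1.0896)

θ' = -0.7854 + 0.75·2.5 = 1.0896
R = v/ω = -0.25/0.75 = -0.3333
x' = 0 + -0.3333·(sin 1.0896 − sin -0.7854) = -0.5312
y' = -2 − -0.3333·(cos 1.0896 − cos -0.7854) = -2.0814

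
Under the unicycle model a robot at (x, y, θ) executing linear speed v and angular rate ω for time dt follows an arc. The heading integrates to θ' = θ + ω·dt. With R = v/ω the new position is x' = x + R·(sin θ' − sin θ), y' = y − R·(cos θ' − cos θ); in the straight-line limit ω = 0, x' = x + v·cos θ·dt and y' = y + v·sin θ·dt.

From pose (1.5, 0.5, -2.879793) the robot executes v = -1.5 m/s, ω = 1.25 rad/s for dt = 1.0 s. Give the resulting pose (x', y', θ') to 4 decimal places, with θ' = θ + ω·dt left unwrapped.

(2.3873, 1.5884, -1.6298)

θ' = -2.8798 + 1.25·1.0 = -1.6298
R = v/ω = -1.5/1.25 = -1.2000
x' = 1.5 + -1.2000·(sin -1.6298 − sin -2.8798) = 2.3873
y' = 0.5 − -1.2000·(cos -1.6298 − cos -2.8798) = 1.5884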